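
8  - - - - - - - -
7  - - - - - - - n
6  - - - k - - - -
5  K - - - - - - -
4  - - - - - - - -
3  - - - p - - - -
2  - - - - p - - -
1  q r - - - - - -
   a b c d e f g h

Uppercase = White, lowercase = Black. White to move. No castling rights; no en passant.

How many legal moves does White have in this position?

White to move; king on a5.
In check: yes, from the black queen on a1.
Legal moves: none.
Count: 0.

0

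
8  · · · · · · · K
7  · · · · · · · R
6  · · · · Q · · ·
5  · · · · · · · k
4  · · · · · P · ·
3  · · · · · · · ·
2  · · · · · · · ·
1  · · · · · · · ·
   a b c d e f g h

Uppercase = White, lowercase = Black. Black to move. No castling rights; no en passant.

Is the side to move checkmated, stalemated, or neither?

checkmate

Black to move; black king on h5.
In check: yes, from the white rook on h7.
King squares — g4: attacked by Qe6; h4: attacked by Rh7; g5: attacked by Pf4; g6: attacked by Qe6; h6: attacked by Qe6.
Legal moves for Black: none.
In check with no legal moves → checkmate.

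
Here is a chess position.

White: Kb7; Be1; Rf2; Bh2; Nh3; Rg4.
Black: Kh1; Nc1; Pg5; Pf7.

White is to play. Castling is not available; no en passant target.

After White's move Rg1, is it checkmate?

yes

After Rg1: black king on h1; in check: yes, from the white rook on g1.
King squares — g1: attacked by Bh2; g2: attacked by Rg1; h2: attacked by Rf2.
Black has no legal moves → checkmate.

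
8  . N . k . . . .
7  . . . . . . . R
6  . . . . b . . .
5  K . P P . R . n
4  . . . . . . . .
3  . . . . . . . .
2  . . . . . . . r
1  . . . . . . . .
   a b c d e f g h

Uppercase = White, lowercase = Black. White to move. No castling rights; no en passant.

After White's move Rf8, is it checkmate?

After Rf8: black king on d8; in check: yes, from the white rook on f8.
King squares — c7: attacked by Rh7; d7: attacked by Rh7; e7: attacked by Rh7; c8: attacked by Rf8; e8: attacked by Rf8.
Black has no legal moves → checkmate.

yes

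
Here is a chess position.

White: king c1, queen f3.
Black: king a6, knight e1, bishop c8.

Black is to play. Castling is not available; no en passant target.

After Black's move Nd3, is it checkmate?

After Nd3: white king on c1; in check: yes, from the black knight on d3.
White has 5 legal replies: Kd2, Kc2, Kd1, Kb1, Qxd3+.
In check but a legal move exists → not checkmate.

no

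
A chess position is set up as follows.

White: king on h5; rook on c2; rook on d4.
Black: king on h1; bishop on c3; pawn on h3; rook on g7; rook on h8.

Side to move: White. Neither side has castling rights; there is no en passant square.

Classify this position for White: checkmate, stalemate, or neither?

checkmate

White to move; white king on h5.
In check: yes, from the black rook on h8.
King squares — g4: attacked by Rg7; h4: attacked by Rh8; g5: attacked by Rg7; g6: attacked by Rg7; h6: attacked by Rh8.
Legal moves for White: none.
In check with no legal moves → checkmate.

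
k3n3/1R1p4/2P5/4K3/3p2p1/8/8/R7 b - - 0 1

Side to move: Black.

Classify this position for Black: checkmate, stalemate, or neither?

checkmate

Black to move; black king on a8.
In check: yes, from the white rook on a1.
King squares — a7: attacked by Ra1; b7: attacked by Pc6; b8: attacked by Rb7.
Legal moves for Black: none.
In check with no legal moves → checkmate.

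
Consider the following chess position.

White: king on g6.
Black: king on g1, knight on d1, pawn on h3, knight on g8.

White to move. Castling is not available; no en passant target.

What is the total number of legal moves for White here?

6

White to move; king on g6.
In check: no.
Legal moves: Kh7, Kg7, Kf7, Kh5, Kg5, Kf5.
Count: 6.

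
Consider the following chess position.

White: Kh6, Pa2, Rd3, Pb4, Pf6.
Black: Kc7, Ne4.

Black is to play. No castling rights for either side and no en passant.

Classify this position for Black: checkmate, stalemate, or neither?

neither

Black to move; black king on c7.
In check: no.
Legal moves for Black: Kc8, Kb8, Kb7, Kc6, Kb6, Nxf6, Nd6, Ng5, Nc5, Ng3, Nc3, Nf2, Nd2.
Black has 13 legal moves and is not in check → neither.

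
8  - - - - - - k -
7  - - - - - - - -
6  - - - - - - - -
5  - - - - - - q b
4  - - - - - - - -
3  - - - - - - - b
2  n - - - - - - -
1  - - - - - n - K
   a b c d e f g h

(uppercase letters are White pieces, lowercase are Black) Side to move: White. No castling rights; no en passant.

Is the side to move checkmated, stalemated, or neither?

stalemate

White to move; white king on h1.
In check: no.
King squares — g1: attacked by Qg5; g2: attacked by Bh3; h2: attacked by Nf1.
Legal moves for White: none.
Not in check and no legal moves → stalemate.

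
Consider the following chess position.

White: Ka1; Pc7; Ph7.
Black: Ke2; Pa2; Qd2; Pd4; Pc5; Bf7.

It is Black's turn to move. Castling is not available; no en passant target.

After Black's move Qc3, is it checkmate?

After Qc3: white king on a1; in check: yes, from the black queen on c3.
King squares — b1: attacked by Pa2; a2: attacked by Bf7; b2: attacked by Qc3.
White has no legal moves → checkmate.

yes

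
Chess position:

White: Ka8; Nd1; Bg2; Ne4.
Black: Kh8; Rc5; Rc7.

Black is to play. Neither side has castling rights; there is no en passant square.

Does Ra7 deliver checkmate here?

no

After Ra7: white king on a8; in check: yes, from the black rook on a7.
White has 2 legal replies: Kb8, Kxa7.
In check but a legal move exists → not checkmate.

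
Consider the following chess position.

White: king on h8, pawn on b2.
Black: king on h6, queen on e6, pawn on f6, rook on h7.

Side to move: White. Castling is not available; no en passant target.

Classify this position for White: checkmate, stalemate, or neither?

White to move; white king on h8.
In check: yes, from the black rook on h7.
King squares — g7: attacked by Kh6; h7: attacked by Kh6; g8: attacked by Qe6.
Legal moves for White: none.
In check with no legal moves → checkmate.

checkmate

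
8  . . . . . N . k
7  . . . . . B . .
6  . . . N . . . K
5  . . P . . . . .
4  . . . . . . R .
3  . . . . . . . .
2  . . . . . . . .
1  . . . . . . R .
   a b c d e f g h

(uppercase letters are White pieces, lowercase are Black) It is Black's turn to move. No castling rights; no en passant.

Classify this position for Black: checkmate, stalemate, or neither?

Black to move; black king on h8.
In check: no.
King squares — g7: attacked by Rg4; h7: attacked by Kh6; g8: attacked by Rg4.
Legal moves for Black: none.
Not in check and no legal moves → stalemate.

stalemate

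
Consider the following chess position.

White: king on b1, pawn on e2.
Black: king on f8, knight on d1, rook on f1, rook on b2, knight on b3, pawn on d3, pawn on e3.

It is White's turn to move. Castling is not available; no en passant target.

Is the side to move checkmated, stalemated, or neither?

checkmate

White to move; white king on b1.
In check: yes, from the black rook on b2.
King squares — a1: attacked by Nb3; c1: attacked by Nb3; a2: attacked by Rb2; b2: attacked by Nd1; c2: attacked by Rb2.
Legal moves for White: none.
In check with no legal moves → checkmate.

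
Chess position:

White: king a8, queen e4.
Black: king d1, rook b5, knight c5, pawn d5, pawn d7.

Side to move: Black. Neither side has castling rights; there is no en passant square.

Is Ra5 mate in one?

no

After Ra5: white king on a8; in check: yes, from the black rook on a5.
White has 1 legal reply: Kb8.
In check but a legal move exists → not checkmate.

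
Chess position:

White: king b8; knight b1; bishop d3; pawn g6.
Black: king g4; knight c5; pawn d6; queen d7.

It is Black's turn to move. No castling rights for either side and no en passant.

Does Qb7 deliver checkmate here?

yes

After Qb7: white king on b8; in check: yes, from the black queen on b7.
King squares — a7: attacked by Qb7; b7: attacked by Nc5; c7: attacked by Qb7; a8: attacked by Qb7; c8: attacked by Qb7.
White has no legal moves → checkmate.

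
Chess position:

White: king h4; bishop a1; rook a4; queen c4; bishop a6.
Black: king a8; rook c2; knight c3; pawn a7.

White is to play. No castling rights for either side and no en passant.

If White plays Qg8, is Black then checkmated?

yes

After Qg8: black king on a8; in check: yes, from the white queen on g8.
King squares — a7: own pawn; b7: attacked by Ba6; b8: attacked by Qg8.
Black has no legal moves → checkmate.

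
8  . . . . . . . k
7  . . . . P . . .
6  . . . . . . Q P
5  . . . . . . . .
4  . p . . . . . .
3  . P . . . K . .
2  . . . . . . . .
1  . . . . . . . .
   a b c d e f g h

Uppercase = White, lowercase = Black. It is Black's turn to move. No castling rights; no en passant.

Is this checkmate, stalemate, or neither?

Black to move; black king on h8.
In check: no.
King squares — g7: attacked by Qg6; h7: attacked by Qg6; g8: attacked by Qg6.
Legal moves for Black: none.
Not in check and no legal moves → stalemate.

stalemate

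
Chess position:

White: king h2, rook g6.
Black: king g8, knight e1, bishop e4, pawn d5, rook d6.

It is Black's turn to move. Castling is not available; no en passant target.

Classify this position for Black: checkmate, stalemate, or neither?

neither

Black to move; black king on g8.
In check: yes, from the white rook on g6.
King squares — f7: available; g7: attacked by Rg6; h7: available; f8: available; h8: available.
Legal moves for Black: Kh8, Kf8, Kh7, Kf7, Rxg6, Bxg6.
Black is in check but has 6 legal moves → neither.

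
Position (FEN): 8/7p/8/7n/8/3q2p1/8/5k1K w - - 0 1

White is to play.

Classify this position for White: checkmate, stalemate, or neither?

White to move; white king on h1.
In check: no.
King squares — g1: attacked by Kf1; g2: attacked by Kf1; h2: attacked by Pg3.
Legal moves for White: none.
Not in check and no legal moves → stalemate.

stalemate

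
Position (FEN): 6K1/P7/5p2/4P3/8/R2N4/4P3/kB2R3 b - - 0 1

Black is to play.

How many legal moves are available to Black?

0

Black to move; king on a1.
In check: yes, from the white rook on a3.
Legal moves: none.
Count: 0.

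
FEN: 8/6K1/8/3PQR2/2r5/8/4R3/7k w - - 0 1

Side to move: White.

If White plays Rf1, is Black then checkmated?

yes

After Rf1: black king on h1; in check: yes, from the white rook on f1.
King squares — g1: attacked by Rf1; g2: attacked by Re2; h2: attacked by Re2.
Black has no legal moves → checkmate.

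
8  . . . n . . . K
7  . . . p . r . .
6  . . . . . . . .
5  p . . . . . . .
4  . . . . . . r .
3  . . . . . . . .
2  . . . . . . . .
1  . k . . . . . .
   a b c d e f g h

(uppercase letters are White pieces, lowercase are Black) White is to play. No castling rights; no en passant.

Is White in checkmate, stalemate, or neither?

White to move; white king on h8.
In check: no.
King squares — g7: attacked by Rg4; h7: attacked by Rf7; g8: attacked by Rg4.
Legal moves for White: none.
Not in check and no legal moves → stalemate.

stalemate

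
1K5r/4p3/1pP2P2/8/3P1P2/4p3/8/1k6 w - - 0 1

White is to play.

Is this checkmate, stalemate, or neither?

White to move; white king on b8.
In check: yes, from the black rook on h8.
King squares — a7: available; b7: available; c7: available; a8: attacked by Rh8; c8: attacked by Rh8.
Legal moves for White: Kc7, Kb7, Ka7.
White is in check but has 3 legal moves → neither.

neither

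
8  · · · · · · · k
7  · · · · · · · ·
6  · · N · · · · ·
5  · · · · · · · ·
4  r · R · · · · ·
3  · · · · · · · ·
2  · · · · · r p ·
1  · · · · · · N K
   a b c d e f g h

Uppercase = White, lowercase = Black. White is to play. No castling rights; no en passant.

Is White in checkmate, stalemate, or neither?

neither

White to move; white king on h1.
In check: yes, from the black pawn on g2.
Legal moves for White: Kh2.
White is in check but has 1 legal move → neither.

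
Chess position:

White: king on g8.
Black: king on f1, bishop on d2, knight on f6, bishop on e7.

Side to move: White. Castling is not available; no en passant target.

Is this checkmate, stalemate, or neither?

neither

White to move; white king on g8.
In check: yes, from the black knight on f6.
King squares — f7: available; g7: available; h7: attacked by Nf6; f8: attacked by Be7; h8: available.
Legal moves for White: Kh8, Kg7, Kf7.
White is in check but has 3 legal moves → neither.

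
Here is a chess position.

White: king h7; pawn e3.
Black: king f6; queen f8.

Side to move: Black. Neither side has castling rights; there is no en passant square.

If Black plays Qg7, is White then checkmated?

After Qg7: white king on h7; in check: yes, from the black queen on g7.
King squares — g6: attacked by Kf6; h6: attacked by Qg7; g7: attacked by Kf6; g8: attacked by Qg7; h8: attacked by Qg7.
White has no legal moves → checkmate.

yes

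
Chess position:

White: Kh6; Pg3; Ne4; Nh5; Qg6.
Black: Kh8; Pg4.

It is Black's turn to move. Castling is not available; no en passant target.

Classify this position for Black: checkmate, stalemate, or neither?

Black to move; black king on h8.
In check: no.
King squares — g7: attacked by Nh5; h7: attacked by Qg6; g8: attacked by Qg6.
Legal moves for Black: none.
Not in check and no legal moves → stalemate.

stalemate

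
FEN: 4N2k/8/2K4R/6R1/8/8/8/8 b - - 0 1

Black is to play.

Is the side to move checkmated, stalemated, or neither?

Black to move; black king on h8.
In check: yes, from the white rook on h6.
King squares — g7: attacked by Rg5; h7: attacked by Rh6; g8: attacked by Rg5.
Legal moves for Black: none.
In check with no legal moves → checkmate.

checkmate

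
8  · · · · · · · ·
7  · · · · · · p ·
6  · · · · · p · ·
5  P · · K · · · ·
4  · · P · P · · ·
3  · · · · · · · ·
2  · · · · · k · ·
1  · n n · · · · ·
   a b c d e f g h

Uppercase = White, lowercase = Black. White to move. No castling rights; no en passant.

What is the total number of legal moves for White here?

White to move; king on d5.
In check: no.
Legal moves: Ke6, Kd6, Kc6, Kc5, Kd4, a6, e5, c5.
Count: 8.

8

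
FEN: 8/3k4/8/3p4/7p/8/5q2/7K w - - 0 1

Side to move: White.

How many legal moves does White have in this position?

White to move; king on h1.
In check: no.
Legal moves: none.
Count: 0.

0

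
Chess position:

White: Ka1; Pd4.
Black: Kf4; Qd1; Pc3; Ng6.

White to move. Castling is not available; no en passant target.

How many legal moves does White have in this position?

White to move; king on a1.
In check: yes, from the black queen on d1.
Legal moves: Ka2.
Count: 1.

1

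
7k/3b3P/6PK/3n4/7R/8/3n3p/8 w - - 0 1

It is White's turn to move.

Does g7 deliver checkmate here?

yes

After g7: black king on h8; in check: yes, from the white pawn on g7.
King squares — g7: attacked by Kh6; h7: attacked by Kh6; g8: attacked by Ph7.
Black has no legal moves → checkmate.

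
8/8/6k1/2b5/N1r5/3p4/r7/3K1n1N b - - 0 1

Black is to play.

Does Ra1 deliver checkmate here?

After Ra1: white king on d1; in check: yes, from the black rook on a1.
King squares — c1: attacked by Ra1; e1: attacked by Ra1; c2: attacked by Pd3; d2: attacked by Nf1; e2: attacked by Pd3.
White has no legal moves → checkmate.

yes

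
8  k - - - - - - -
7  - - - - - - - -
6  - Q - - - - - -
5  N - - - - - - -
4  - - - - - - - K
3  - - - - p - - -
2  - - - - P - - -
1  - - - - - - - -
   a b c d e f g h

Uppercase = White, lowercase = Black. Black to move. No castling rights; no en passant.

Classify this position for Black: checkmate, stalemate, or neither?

stalemate

Black to move; black king on a8.
In check: no.
King squares — a7: attacked by Qb6; b7: attacked by Na5; b8: attacked by Qb6.
Legal moves for Black: none.
Not in check and no legal moves → stalemate.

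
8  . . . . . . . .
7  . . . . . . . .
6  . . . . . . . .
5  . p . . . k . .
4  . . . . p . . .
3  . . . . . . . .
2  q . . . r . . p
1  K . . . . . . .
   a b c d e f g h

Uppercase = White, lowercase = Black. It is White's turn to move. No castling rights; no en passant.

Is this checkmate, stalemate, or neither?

checkmate

White to move; white king on a1.
In check: yes, from the black queen on a2.
King squares — b1: attacked by Qa2; a2: attacked by Re2; b2: attacked by Qa2.
Legal moves for White: none.
In check with no legal moves → checkmate.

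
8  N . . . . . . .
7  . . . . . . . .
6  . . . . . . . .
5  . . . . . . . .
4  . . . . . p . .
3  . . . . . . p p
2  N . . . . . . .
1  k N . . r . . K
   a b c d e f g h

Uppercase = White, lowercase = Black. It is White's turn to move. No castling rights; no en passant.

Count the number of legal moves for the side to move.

White to move; king on h1.
In check: yes, from the black rook on e1.
Legal moves: none.
Count: 0.

0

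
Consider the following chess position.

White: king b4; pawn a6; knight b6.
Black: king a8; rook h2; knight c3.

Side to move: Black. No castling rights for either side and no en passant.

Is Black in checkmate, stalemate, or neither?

Black to move; black king on a8.
In check: yes, from the white knight on b6.
King squares — a7: available; b7: attacked by Pa6; b8: available.
Legal moves for Black: Kb8, Ka7.
Black is in check but has 2 legal moves → neither.

neither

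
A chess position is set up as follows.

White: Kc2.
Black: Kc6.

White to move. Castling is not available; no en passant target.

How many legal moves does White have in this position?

White to move; king on c2.
In check: no.
Legal moves: Kd3, Kc3, Kb3, Kd2, Kb2, Kd1, Kc1, Kb1.
Count: 8.

8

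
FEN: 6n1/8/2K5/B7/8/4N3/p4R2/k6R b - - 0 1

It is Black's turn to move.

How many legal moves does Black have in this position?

Black to move; king on a1.
In check: yes, from the white rook on h1.
Legal moves: none.
Count: 0.

0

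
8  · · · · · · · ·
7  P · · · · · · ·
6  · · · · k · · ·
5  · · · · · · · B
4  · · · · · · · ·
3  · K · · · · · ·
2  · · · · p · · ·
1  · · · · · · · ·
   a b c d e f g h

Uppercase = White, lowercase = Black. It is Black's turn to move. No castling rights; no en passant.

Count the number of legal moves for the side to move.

Black to move; king on e6.
In check: no.
Legal moves: Ke7, Kd7, Kf6, Kd6, Kf5, Ke5, Kd5, e1=Q, e1=R, e1=B, e1=N.
Count: 11.

11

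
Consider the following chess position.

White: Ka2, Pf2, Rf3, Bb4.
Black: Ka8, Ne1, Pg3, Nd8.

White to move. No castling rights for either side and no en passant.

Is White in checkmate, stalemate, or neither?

neither

White to move; white king on a2.
In check: no.
Legal moves for White include: Bf8, Be7, Bd6, Bc5, Ba5, Bc3, Ba3, Bd2, Bxe1, Rf8, Rf7, Rf6, Rf5, Rf4, Rxg3, Re3, Rd3, Rc3, ... (list truncated; more exist).
White has legal moves and is not in check → neither.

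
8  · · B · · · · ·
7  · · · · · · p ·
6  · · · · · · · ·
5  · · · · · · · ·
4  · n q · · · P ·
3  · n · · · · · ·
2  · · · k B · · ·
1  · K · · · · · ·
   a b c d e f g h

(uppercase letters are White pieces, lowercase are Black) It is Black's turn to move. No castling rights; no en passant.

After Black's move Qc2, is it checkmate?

yes

After Qc2: white king on b1; in check: yes, from the black queen on c2.
King squares — a1: attacked by Nb3; c1: attacked by Qc2; a2: attacked by Qc2; b2: attacked by Qc2; c2: attacked by Kd2.
White has no legal moves → checkmate.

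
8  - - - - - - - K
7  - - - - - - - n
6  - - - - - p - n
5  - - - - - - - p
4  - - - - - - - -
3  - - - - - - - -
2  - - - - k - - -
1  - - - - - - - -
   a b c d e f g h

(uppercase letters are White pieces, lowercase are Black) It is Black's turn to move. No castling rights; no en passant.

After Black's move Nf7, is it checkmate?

After Nf7: white king on h8; in check: yes, from the black knight on f7.
White has 3 legal replies: Kg8, Kxh7, Kg7.
In check but a legal move exists → not checkmate.

no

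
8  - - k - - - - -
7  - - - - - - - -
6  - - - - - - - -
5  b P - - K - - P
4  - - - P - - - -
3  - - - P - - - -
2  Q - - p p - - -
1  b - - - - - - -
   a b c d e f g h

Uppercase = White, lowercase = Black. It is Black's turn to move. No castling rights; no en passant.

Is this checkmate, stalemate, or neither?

Black to move; black king on c8.
In check: no.
Legal moves for Black include: Kd8, Kb8, Kd7, Kc7, Kb7, Bd8, Bc7+, Bb6, Bb4, B5c3, Bxd4+, B1c3, Bb2, e1=Q+, e1=R+, e1=B, e1=N, d1=Q, ... (list truncated; more exist).
Black has legal moves and is not in check → neither.

neither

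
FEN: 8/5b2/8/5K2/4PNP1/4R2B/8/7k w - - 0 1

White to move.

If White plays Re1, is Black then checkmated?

After Re1: black king on h1; in check: yes, from the white rook on e1.
Black has 1 legal reply: Kh2.
In check but a legal move exists → not checkmate.

no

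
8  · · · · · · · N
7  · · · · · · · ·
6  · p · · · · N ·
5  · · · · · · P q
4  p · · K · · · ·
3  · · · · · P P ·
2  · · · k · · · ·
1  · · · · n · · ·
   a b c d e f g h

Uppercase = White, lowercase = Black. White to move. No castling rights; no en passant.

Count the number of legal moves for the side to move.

12

White to move; king on d4.
In check: no.
Legal moves: Nf7, Nf8, Ne7, Ne5, Nh4, Nf4, Ke5, Kd5, Ke4, Kc4, g4, f4.
Count: 12.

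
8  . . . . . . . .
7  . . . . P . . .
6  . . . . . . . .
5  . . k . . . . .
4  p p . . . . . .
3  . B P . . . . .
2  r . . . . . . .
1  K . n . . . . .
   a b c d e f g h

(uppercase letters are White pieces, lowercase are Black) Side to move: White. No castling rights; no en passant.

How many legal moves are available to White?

White to move; king on a1.
In check: yes, from the black rook on a2.
Legal moves: Kb1, Bxa2.
Count: 2.

2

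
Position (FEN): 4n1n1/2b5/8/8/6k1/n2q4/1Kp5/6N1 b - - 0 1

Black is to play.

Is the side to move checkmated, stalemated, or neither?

Black to move; black king on g4.
In check: no.
Legal moves for Black include: Ne7, Nh6, Ngf6, Ng7, Nef6, Nd6, Bd8, Bb8, Bd6, Bb6, Be5+, Ba5, Bf4, Bg3, Bh2, Kh5, Kg5, Kf5, ... (list truncated; more exist).
Black has legal moves and is not in check → neither.

neither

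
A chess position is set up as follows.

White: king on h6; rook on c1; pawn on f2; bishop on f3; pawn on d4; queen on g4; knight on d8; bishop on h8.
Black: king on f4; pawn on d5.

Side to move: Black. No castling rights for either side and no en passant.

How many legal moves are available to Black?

Black to move; king on f4.
In check: yes, from the white queen on g4.
Legal moves: none.
Count: 0.

0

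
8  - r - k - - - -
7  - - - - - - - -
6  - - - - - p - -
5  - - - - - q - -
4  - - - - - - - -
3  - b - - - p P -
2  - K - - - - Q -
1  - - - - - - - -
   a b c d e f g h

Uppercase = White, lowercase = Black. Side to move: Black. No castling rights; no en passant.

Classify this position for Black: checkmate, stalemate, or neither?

Black to move; black king on d8.
In check: no.
Legal moves for Black include: Ke8, Kc8, Ke7, Kd7, Kc7, Rc8, Ra8, Rb7, Rb6, Rb5, Rb4, Qc8, Qh7, Qd7, Qg6, Qe6, Qh5, Qg5, ... (list truncated; more exist).
Black has legal moves and is not in check → neither.

neither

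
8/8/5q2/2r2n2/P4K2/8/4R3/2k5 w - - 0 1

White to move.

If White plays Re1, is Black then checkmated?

After Re1: black king on c1; in check: yes, from the white rook on e1.
Black has 3 legal replies: Kd2, Kc2, Kb2.
In check but a legal move exists → not checkmate.

no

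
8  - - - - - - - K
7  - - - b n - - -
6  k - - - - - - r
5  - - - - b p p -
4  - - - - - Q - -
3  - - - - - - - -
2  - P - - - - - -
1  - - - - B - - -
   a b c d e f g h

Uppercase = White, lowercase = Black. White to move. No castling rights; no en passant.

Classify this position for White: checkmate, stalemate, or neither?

checkmate

White to move; white king on h8.
In check: yes, from the black bishop on e5 and the black rook on h6.
King squares — g7: attacked by Be5; h7: attacked by Rh6; g8: attacked by Ne7.
Legal moves for White: none.
In check with no legal moves → checkmate.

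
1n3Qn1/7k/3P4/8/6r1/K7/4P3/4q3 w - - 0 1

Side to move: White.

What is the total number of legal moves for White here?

21

White to move; king on a3.
In check: no.
Legal moves: Qxg8+, Qe8, Qd8, Qc8, Qxb8, Qg7+, Qf7+, Qe7+, Qh6+, Qf6, Qf5+, Qf4, Qf3, Qf2, Qf1, Kb3, Kb2, Ka2, d7, e3, e4.
Count: 21.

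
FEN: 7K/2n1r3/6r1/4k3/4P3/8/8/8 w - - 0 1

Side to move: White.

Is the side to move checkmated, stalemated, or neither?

White to move; white king on h8.
In check: no.
King squares — g7: attacked by Rg6; h7: attacked by Re7; g8: attacked by Rg6.
Legal moves for White: none.
Not in check and no legal moves → stalemate.

stalemate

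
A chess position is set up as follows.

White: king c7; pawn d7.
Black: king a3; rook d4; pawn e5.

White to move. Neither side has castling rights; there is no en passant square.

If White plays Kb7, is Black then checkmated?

no

After Kb7: black king on a3; in check: no.
Black is not in check, so this cannot be checkmate.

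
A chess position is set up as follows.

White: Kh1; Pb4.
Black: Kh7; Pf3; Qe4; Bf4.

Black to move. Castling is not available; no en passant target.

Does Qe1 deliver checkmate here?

yes

After Qe1: white king on h1; in check: yes, from the black queen on e1.
King squares — g1: attacked by Qe1; g2: attacked by Pf3; h2: attacked by Bf4.
White has no legal moves → checkmate.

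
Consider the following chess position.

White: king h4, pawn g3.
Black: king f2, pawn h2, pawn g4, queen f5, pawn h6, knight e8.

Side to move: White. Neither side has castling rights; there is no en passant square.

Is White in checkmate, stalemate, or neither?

stalemate

White to move; white king on h4.
In check: no.
King squares — g3: own pawn; h3: attacked by Pg4; g4: attacked by Qf5; g5: attacked by Qf5; h5: attacked by Qf5.
Legal moves for White: none.
Not in check and no legal moves → stalemate.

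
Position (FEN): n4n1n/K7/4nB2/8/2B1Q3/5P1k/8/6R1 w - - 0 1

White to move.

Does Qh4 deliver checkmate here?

After Qh4: black king on h3; in check: yes, from the white queen on h4.
King squares — g2: attacked by Rg1; h2: attacked by Qh4; g3: attacked by Rg1; g4: attacked by Rg1; h4: attacked by Bf6.
Black has no legal moves → checkmate.

yes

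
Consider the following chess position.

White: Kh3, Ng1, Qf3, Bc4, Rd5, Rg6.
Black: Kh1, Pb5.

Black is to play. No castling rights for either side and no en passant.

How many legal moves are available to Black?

0

Black to move; king on h1.
In check: yes, from the white queen on f3.
Legal moves: none.
Count: 0.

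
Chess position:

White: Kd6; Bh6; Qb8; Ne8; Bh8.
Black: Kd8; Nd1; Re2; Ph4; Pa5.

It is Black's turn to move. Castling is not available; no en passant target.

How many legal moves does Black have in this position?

Black to move; king on d8.
In check: yes, from the white queen on b8.
Legal moves: none.
Count: 0.

0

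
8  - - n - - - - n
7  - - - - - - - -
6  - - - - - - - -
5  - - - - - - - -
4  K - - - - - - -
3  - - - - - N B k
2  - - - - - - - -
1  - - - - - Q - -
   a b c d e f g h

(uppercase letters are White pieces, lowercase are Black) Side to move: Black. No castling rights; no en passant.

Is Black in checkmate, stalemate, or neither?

Black to move; black king on h3.
In check: yes, from the white queen on f1.
Legal moves for Black: Kg4, Kxg3.
Black is in check but has 2 legal moves → neither.

neither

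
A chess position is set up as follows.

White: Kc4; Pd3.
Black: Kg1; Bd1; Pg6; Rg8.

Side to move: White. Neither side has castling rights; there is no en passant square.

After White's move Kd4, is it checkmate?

After Kd4: black king on g1; in check: no.
Black is not in check, so this cannot be checkmate.

no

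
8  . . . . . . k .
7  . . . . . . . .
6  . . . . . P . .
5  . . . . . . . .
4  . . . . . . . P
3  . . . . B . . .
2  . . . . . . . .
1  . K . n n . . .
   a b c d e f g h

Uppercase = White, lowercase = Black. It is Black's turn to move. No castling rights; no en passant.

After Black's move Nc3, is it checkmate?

After Nc3: white king on b1; in check: yes, from the black knight on c3.
White has 3 legal replies: Kb2, Kc1, Ka1.
In check but a legal move exists → not checkmate.

no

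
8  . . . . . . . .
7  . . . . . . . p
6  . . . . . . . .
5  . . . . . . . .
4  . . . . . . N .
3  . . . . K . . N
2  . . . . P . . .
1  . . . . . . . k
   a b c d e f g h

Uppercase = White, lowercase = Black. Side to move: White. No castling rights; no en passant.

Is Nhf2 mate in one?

no

After Nhf2: black king on h1; in check: yes, from the white knight on f2.
Black has 2 legal replies: Kg2, Kg1.
In check but a legal move exists → not checkmate.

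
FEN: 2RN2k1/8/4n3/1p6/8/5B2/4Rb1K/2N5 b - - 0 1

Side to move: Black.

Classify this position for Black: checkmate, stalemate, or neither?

Black to move; black king on g8.
In check: no.
Legal moves for Black include: Kh8, Kf8, Kh7, Kg7, Nf8, Nxd8, Ng7, Nc7, Ng5, Nc5, Nf4, Nd4, Ba7, Bb6, Bc5, Bh4, Bd4, Bg3+, ... (list truncated; more exist).
Black has legal moves and is not in check → neither.

neither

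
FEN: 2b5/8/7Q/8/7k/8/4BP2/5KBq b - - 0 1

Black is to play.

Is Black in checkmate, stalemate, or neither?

checkmate

Black to move; black king on h4.
In check: yes, from the white queen on h6.
King squares — g3: attacked by Pf2; h3: attacked by Qh6; g4: attacked by Be2; g5: attacked by Qh6; h5: attacked by Be2.
Legal moves for Black: none.
In check with no legal moves → checkmate.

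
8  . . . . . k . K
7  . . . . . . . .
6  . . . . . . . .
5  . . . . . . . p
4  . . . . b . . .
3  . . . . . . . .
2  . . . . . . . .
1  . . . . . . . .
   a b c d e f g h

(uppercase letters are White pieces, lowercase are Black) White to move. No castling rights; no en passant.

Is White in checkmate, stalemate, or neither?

stalemate

White to move; white king on h8.
In check: no.
King squares — g7: attacked by Kf8; h7: attacked by Be4; g8: attacked by Kf8.
Legal moves for White: none.
Not in check and no legal moves → stalemate.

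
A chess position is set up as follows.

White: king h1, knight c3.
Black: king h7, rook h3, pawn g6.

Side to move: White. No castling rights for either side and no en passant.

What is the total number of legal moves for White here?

White to move; king on h1.
In check: yes, from the black rook on h3.
Legal moves: Kg2, Kg1.
Count: 2.

2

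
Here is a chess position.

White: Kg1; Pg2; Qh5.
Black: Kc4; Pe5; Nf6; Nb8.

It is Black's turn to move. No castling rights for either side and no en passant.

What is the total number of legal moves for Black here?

Black to move; king on c4.
In check: no.
Legal moves: Nbd7, Nc6, Na6, Ng8, Ne8, Nh7, Nfd7, Nxh5, Nd5, Ng4, Ne4, Kd5, Kc5, Kb5, Kd4, Kb4, Kd3, Kc3, Kb3, e4.
Count: 20.

20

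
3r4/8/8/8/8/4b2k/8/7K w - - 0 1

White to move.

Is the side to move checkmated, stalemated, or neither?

White to move; white king on h1.
In check: no.
King squares — g1: attacked by Be3; g2: attacked by Kh3; h2: attacked by Kh3.
Legal moves for White: none.
Not in check and no legal moves → stalemate.

stalemate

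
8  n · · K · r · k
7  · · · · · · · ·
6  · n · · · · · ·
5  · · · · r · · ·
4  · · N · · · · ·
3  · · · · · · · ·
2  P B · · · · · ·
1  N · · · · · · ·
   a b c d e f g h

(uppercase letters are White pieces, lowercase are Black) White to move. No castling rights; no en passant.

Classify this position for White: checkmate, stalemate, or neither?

checkmate

White to move; white king on d8.
In check: yes, from the black rook on f8.
King squares — c7: attacked by Na8; d7: attacked by Nb6; e7: attacked by Re5; c8: attacked by Nb6; e8: attacked by Re5.
Legal moves for White: none.
In check with no legal moves → checkmate.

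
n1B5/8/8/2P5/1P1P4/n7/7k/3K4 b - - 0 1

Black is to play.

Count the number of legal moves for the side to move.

10

Black to move; king on h2.
In check: no.
Legal moves: Nc7, Nb6, Nb5, Nc4, Nc2, Nb1, Kg3, Kg2, Kh1, Kg1.
Count: 10.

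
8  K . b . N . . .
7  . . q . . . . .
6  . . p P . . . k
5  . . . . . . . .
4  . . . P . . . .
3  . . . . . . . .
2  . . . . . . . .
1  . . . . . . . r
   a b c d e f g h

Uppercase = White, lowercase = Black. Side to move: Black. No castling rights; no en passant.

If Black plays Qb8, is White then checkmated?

After Qb8: white king on a8; in check: yes, from the black queen on b8.
White has 1 legal reply: Kxb8.
In check but a legal move exists → not checkmate.

no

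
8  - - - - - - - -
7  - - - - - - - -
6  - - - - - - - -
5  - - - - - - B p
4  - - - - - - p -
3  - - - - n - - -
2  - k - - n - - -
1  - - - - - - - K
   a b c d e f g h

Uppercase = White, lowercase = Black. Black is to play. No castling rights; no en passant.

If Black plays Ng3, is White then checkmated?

After Ng3: white king on h1; in check: yes, from the black knight on g3.
White has 2 legal replies: Kh2, Kg1.
In check but a legal move exists → not checkmate.

no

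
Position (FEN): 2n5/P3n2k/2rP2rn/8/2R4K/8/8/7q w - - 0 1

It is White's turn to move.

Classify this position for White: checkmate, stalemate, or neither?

White to move; white king on h4.
In check: yes, from the black queen on h1.
King squares — g3: attacked by Rg6; h3: attacked by Qh1; g4: attacked by Rg6; g5: attacked by Rg6; h5: attacked by Qh1.
Legal moves for White: none.
In check with no legal moves → checkmate.

checkmate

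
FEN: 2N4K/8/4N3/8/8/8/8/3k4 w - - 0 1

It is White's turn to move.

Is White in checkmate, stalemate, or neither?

neither

White to move; white king on h8.
In check: no.
Legal moves for White: Kg8, Kh7, Kg7, Ne7, Na7, Nd6, Nb6, Nf8, Nd8, Ng7, Nc7, Ng5, Nc5, Nf4, Nd4.
White has 15 legal moves and is not in check → neither.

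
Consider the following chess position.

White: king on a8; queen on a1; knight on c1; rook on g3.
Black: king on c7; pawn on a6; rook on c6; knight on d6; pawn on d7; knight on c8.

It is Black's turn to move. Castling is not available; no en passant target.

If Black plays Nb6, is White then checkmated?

no

After Nb6: white king on a8; in check: yes, from the black knight on b6.
White has 1 legal reply: Ka7.
In check but a legal move exists → not checkmate.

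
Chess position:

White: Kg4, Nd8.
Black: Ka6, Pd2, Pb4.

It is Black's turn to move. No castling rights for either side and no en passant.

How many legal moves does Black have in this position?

Black to move; king on a6.
In check: no.
Legal moves: Ka7, Kb6, Kb5, Ka5, b3, d1=Q+, d1=R, d1=B+, d1=N.
Count: 9.

9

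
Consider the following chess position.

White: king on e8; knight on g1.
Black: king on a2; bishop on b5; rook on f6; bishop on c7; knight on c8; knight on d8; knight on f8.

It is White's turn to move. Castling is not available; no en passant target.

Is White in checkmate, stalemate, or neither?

checkmate

White to move; white king on e8.
In check: yes, from the black bishop on b5.
King squares — d7: attacked by Bb5; e7: attacked by Nc8; f7: attacked by Rf6; d8: attacked by Bc7; f8: attacked by Rf6.
Legal moves for White: none.
In check with no legal moves → checkmate.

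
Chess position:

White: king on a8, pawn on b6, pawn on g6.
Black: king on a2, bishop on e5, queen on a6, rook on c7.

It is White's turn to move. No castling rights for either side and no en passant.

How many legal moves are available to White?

1

White to move; king on a8.
In check: yes, from the black queen on a6.
Legal moves: Kb8.
Count: 1.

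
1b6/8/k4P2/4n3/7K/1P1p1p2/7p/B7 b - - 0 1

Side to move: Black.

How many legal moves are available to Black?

20

Black to move; king on a6.
In check: no.
Legal moves: Bc7, Ba7, Bd6, Kb7, Ka7, Kb6, Kb5, Ka5, Nf7, Nd7, Ng6+, Nc6, Ng4, Nc4, f2, d2, h1=Q+, h1=R+, h1=B, h1=N.
Count: 20.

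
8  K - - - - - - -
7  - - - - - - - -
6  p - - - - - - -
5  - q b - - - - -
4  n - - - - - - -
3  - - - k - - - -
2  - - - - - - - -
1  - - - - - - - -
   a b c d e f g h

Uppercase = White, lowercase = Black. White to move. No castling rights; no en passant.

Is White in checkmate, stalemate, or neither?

stalemate

White to move; white king on a8.
In check: no.
King squares — a7: attacked by Bc5; b7: attacked by Qb5; b8: attacked by Qb5.
Legal moves for White: none.
Not in check and no legal moves → stalemate.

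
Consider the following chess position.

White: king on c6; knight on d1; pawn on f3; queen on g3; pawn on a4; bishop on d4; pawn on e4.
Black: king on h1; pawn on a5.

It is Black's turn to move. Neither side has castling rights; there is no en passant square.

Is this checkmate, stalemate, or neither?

Black to move; black king on h1.
In check: no.
King squares — g1: attacked by Qg3; g2: attacked by Qg3; h2: attacked by Qg3.
Legal moves for Black: none.
Not in check and no legal moves → stalemate.

stalemate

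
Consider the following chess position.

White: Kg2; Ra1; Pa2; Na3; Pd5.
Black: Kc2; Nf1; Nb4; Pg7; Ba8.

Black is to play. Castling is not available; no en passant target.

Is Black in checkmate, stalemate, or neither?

neither

Black to move; black king on c2.
In check: yes, from the white knight on a3.
Legal moves for Black: Kd3, Kc3, Kd2, Kb2.
Black is in check but has 4 legal moves → neither.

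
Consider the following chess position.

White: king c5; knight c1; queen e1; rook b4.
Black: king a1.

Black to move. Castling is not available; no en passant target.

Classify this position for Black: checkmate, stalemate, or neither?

Black to move; black king on a1.
In check: no.
King squares — b1: attacked by Rb4; a2: attacked by Nc1; b2: attacked by Rb4.
Legal moves for Black: none.
Not in check and no legal moves → stalemate.

stalemate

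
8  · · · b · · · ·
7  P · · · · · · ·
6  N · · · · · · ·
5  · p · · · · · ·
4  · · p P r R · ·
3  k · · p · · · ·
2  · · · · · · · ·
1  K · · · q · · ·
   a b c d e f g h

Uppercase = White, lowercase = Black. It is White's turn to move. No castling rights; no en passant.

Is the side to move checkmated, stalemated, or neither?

White to move; white king on a1.
In check: yes, from the black queen on e1.
King squares — b1: attacked by Qe1; a2: attacked by Ka3; b2: attacked by Ka3.
Legal moves for White: none.
In check with no legal moves → checkmate.

checkmate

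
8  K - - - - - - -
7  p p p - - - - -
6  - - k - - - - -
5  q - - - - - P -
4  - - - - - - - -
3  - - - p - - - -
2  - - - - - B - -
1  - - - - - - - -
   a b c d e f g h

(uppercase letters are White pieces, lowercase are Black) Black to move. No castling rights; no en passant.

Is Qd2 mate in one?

After Qd2: white king on a8; in check: no.
White is not in check, so this cannot be checkmate.

no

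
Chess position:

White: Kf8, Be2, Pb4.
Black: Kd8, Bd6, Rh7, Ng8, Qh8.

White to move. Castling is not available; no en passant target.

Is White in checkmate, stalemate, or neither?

White to move; white king on f8.
In check: yes, from the black bishop on d6.
King squares — e7: attacked by Bd6; f7: attacked by Rh7; g7: attacked by Rh7; e8: attacked by Kd8; g8: attacked by Qh8.
Legal moves for White: none.
In check with no legal moves → checkmate.

checkmate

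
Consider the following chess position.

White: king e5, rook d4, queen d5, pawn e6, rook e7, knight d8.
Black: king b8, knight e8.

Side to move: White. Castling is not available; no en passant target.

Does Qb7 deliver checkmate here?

yes

After Qb7: black king on b8; in check: yes, from the white queen on b7.
King squares — a7: attacked by Qb7; b7: attacked by Re7; c7: attacked by Qb7; a8: attacked by Qb7; c8: attacked by Qb7.
Black has no legal moves → checkmate.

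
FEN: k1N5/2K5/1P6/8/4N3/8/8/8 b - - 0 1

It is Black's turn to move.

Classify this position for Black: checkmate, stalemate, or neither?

Black to move; black king on a8.
In check: no.
King squares — a7: attacked by Pb6; b7: attacked by Kc7; b8: attacked by Kc7.
Legal moves for Black: none.
Not in check and no legal moves → stalemate.

stalemate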